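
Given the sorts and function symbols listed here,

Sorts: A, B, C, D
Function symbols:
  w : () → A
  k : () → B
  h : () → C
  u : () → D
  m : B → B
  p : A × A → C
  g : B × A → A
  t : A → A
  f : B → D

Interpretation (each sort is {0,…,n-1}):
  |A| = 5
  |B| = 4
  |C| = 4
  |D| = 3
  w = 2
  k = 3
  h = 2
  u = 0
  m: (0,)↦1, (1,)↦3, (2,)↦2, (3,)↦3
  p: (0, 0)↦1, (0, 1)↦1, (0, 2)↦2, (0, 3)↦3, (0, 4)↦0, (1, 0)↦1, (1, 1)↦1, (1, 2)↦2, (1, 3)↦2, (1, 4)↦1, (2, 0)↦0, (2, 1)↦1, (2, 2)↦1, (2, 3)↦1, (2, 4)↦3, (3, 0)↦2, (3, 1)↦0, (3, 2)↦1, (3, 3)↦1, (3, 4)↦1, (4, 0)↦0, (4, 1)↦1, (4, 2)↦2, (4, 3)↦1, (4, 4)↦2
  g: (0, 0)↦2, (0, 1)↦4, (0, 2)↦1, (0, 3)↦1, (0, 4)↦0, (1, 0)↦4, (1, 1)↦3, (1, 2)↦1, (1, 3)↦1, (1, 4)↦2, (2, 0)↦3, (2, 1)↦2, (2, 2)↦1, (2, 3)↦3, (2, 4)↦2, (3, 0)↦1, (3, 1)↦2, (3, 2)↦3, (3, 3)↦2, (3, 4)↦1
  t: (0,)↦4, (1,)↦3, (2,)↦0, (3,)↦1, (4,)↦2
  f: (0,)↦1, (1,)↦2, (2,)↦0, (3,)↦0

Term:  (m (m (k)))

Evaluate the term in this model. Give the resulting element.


  k = 3
  (m (k)) = m(3,) = 3
  (m (m (k))) = m(3,) = 3

value = 3


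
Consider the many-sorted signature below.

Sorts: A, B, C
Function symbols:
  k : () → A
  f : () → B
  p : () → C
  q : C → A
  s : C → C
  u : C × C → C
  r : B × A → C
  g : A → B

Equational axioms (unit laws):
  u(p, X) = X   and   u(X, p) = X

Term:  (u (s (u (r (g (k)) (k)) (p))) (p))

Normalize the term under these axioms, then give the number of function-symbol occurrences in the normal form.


size = 5

1. (u (s (u (r (g (k)) (k)) (p))) (p))  →  (s (u (r (g (k)) (k)) (p)))
2. (s (u (r (g (k)) (k)) (p)))  →  (s (r (g (k)) (k)))
normal form: (s (r (g (k)) (k)))


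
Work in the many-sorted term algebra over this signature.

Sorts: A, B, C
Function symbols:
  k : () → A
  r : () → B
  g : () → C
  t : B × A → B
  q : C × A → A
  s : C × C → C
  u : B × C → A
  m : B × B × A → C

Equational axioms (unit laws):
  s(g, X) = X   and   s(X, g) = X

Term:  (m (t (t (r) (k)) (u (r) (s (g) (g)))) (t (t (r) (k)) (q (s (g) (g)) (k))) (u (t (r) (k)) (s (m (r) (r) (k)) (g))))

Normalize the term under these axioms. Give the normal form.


1. (m (t (t (r) (k)) (u (r) (s (g) (g)))) (t (t (r) (k)) (q (s (g) (g)) (k))) (u (t (r) (k)) (s (m (r) (r) (k)) (g))))  →  (m (t (t (r) (k)) (u (r) (g))) (t (t (r) (k)) (q (s (g) (g)) (k))) (u (t (r) (k)) (s (m (r) (r) (k)) (g))))
2. (m (t (t (r) (k)) (u (r) (g))) (t (t (r) (k)) (q (s (g) (g)) (k))) (u (t (r) (k)) (s (m (r) (r) (k)) (g))))  →  (m (t (t (r) (k)) (u (r) (g))) (t (t (r) (k)) (q (g) (k))) (u (t (r) (k)) (s (m (r) (r) (k)) (g))))
3. (m (t (t (r) (k)) (u (r) (g))) (t (t (r) (k)) (q (g) (k))) (u (t (r) (k)) (s (m (r) (r) (k)) (g))))  →  (m (t (t (r) (k)) (u (r) (g))) (t (t (r) (k)) (q (g) (k))) (u (t (r) (k)) (m (r) (r) (k))))

normal form = (m (t (t (r) (k)) (u (r) (g))) (t (t (r) (k)) (q (g) (k))) (u (t (r) (k)) (m (r) (r) (k))))


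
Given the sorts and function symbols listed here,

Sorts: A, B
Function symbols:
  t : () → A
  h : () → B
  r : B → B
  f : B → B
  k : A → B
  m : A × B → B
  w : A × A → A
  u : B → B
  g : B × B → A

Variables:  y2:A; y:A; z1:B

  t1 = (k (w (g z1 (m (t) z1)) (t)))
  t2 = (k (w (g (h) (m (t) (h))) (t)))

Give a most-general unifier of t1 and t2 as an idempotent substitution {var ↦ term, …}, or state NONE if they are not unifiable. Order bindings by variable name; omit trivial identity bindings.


{z1 ↦ (h)}


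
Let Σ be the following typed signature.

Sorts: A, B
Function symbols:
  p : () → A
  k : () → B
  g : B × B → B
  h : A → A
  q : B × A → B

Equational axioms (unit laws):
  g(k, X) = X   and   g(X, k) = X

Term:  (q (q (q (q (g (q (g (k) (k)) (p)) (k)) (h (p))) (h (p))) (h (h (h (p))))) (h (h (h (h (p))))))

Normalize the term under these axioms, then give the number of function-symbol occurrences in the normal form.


size = 20

1. (q (q (q (q (g (q (g (k) (k)) (p)) (k)) (h (p))) (h (p))) (h (h (h (p))))) (h (h (h (h (p))))))  →  (q (q (q (q (q (g (k) (k)) (p)) (h (p))) (h (p))) (h (h (h (p))))) (h (h (h (h (p))))))
2. (q (q (q (q (q (g (k) (k)) (p)) (h (p))) (h (p))) (h (h (h (p))))) (h (h (h (h (p))))))  →  (q (q (q (q (q (k) (p)) (h (p))) (h (p))) (h (h (h (p))))) (h (h (h (h (p))))))
normal form: (q (q (q (q (q (k) (p)) (h (p))) (h (p))) (h (h (h (p))))) (h (h (h (h (p))))))


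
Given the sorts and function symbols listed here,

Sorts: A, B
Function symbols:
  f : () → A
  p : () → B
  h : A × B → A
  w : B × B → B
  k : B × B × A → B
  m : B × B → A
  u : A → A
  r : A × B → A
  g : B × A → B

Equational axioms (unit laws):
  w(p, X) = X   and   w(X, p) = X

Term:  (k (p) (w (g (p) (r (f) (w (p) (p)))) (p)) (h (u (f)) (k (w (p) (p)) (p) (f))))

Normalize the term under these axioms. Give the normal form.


normal form = (k (p) (g (p) (r (f) (p))) (h (u (f)) (k (p) (p) (f))))

1. (k (p) (w (g (p) (r (f) (w (p) (p)))) (p)) (h (u (f)) (k (w (p) (p)) (p) (f))))  →  (k (p) (g (p) (r (f) (w (p) (p)))) (h (u (f)) (k (w (p) (p)) (p) (f))))
2. (k (p) (g (p) (r (f) (w (p) (p)))) (h (u (f)) (k (w (p) (p)) (p) (f))))  →  (k (p) (g (p) (r (f) (p))) (h (u (f)) (k (w (p) (p)) (p) (f))))
3. (k (p) (g (p) (r (f) (p))) (h (u (f)) (k (w (p) (p)) (p) (f))))  →  (k (p) (g (p) (r (f) (p))) (h (u (f)) (k (p) (p) (f))))


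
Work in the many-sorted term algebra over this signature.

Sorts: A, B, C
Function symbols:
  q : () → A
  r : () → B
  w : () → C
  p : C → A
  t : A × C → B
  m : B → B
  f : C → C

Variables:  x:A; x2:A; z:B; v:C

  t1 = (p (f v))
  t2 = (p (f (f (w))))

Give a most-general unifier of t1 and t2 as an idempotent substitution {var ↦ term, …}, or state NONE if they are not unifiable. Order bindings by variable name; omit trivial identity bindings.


{v ↦ (f (w))}


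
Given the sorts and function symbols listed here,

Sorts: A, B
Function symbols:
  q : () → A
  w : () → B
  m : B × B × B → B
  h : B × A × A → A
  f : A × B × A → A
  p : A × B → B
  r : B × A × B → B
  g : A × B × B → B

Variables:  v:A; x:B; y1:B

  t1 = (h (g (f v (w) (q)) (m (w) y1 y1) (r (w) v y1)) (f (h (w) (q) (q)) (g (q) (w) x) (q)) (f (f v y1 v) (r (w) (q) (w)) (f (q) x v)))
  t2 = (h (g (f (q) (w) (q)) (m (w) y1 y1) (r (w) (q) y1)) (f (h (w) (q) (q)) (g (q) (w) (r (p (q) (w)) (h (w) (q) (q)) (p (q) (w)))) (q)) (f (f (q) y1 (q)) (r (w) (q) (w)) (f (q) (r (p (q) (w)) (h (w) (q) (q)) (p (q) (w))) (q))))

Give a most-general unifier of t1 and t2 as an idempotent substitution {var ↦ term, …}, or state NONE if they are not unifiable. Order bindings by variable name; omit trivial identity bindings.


{v ↦ (q), x ↦ (r (p (q) (w)) (h (w) (q) (q)) (p (q) (w)))}


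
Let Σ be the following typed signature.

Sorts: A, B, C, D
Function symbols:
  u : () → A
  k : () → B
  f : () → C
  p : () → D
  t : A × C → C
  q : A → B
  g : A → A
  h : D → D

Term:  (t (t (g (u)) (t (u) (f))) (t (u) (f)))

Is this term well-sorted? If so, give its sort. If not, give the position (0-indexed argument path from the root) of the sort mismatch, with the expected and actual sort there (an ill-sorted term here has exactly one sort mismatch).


ill-sorted at position [0]: expected A, got C

      (u) : A
    (g (u)) : A
      (u) : A
      (f) : C
    (t (u) (f)) : C
  (t (g (u)) (t (u) (f))) : C
    (u) : A
    (f) : C
  (t (u) (f)) : C
(t (t (g (u)) (t (u) (f))) (t (u) (f))) : ✗ arg 0 at [0] has sort C, expected A


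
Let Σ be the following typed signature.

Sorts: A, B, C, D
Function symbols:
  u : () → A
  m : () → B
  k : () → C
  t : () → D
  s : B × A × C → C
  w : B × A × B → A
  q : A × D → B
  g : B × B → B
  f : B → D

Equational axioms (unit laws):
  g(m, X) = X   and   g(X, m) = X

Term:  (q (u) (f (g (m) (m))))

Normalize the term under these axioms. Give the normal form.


1. (q (u) (f (g (m) (m))))  →  (q (u) (f (m)))

normal form = (q (u) (f (m)))


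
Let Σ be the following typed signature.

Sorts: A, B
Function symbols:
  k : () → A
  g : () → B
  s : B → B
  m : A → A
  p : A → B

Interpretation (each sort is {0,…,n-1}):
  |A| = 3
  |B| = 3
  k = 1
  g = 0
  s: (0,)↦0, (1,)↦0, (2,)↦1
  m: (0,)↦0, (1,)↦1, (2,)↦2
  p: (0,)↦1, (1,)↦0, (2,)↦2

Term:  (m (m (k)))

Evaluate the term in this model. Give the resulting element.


value = 1

  k = 1
  (m (k)) = m(1,) = 1
  (m (m (k))) = m(1,) = 1


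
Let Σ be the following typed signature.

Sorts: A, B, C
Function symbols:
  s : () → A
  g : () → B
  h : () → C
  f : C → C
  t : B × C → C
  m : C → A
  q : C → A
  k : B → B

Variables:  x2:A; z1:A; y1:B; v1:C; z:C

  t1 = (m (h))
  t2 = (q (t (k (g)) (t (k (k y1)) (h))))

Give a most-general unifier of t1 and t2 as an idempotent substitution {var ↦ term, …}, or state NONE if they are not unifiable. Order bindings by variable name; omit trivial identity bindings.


head clash or occurs-check failure — not unifiable

NONE (not unifiable)


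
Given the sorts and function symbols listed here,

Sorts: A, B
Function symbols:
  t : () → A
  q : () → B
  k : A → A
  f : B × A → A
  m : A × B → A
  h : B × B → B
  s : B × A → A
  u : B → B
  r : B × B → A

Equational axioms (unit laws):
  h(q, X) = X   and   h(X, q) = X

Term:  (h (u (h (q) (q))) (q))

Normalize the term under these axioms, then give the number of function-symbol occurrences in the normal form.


size = 2

1. (h (u (h (q) (q))) (q))  →  (u (h (q) (q)))
2. (u (h (q) (q)))  →  (u (q))
normal form: (u (q))


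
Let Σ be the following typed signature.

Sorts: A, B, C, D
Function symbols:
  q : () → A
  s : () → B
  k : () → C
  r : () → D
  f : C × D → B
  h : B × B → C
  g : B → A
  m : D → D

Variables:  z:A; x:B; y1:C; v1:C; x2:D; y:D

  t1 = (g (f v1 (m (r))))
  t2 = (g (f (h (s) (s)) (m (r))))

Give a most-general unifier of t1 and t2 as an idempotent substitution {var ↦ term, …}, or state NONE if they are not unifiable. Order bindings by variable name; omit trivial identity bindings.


{v1 ↦ (h (s) (s))}


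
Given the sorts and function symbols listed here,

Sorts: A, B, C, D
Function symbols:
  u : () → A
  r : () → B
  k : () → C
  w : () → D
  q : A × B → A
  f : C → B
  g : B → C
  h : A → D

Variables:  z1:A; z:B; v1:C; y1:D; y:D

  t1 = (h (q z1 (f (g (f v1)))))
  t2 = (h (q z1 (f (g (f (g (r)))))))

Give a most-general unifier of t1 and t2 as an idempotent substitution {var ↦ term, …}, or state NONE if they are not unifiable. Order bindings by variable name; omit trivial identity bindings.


{v1 ↦ (g (r))}


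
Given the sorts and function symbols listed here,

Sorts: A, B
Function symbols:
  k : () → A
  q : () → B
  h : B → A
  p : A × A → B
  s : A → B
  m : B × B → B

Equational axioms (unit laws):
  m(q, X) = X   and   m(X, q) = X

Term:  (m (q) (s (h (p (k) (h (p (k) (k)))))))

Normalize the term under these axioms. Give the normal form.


1. (m (q) (s (h (p (k) (h (p (k) (k)))))))  →  (s (h (p (k) (h (p (k) (k))))))

normal form = (s (h (p (k) (h (p (k) (k))))))


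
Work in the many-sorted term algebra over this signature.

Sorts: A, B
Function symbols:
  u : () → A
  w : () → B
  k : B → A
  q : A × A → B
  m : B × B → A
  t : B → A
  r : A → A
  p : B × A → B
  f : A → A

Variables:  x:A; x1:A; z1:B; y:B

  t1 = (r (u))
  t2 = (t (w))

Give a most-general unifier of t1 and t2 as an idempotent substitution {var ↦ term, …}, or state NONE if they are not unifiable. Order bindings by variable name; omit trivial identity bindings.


NONE (not unifiable)

head clash or occurs-check failure — not unifiable


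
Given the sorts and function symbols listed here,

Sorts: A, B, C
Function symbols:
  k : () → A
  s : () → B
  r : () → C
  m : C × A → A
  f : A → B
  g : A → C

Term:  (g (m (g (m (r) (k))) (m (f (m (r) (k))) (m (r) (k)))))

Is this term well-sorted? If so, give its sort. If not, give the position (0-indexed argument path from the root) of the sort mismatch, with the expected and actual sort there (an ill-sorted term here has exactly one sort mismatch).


ill-sorted at position [0, 1, 0]: expected C, got B

        (r) : C
        (k) : A
      (m (r) (k)) : A
    (g (m (r) (k))) : C
          (r) : C
          (k) : A
        (m (r) (k)) : A
      (f (m (r) (k))) : B
        (r) : C
        (k) : A
      (m (r) (k)) : A
    (m (f (m (r) (k))) (m (r) (k))) : ✗ arg 0 at [0, 1, 0] has sort B, expected C


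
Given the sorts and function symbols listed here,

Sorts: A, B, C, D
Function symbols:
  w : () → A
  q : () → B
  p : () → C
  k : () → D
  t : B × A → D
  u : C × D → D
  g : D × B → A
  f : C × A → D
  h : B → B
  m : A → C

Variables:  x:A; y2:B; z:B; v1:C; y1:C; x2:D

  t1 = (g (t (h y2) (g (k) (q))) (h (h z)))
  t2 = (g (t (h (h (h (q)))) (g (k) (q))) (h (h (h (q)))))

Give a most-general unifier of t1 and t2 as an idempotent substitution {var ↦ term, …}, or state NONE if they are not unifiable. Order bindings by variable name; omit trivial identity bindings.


{y2 ↦ (h (h (q))), z ↦ (h (q))}


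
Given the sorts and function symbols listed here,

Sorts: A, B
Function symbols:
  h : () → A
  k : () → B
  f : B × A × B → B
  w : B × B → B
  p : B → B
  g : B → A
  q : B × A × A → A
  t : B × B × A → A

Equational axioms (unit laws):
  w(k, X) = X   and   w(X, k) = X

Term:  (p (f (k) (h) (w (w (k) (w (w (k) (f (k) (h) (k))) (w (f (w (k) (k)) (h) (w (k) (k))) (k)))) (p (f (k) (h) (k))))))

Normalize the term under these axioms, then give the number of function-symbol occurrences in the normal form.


1. (p (f (k) (h) (w (w (k) (w (w (k) (f (k) (h) (k))) (w (f (w (k) (k)) (h) (w (k) (k))) (k)))) (p (f (k) (h) (k))))))  →  (p (f (k) (h) (w (w (w (k) (f (k) (h) (k))) (w (f (w (k) (k)) (h) (w (k) (k))) (k))) (p (f (k) (h) (k))))))
2. (p (f (k) (h) (w (w (w (k) (f (k) (h) (k))) (w (f (w (k) (k)) (h) (w (k) (k))) (k))) (p (f (k) (h) (k))))))  →  (p (f (k) (h) (w (w (f (k) (h) (k)) (w (f (w (k) (k)) (h) (w (k) (k))) (k))) (p (f (k) (h) (k))))))
3. (p (f (k) (h) (w (w (f (k) (h) (k)) (w (f (w (k) (k)) (h) (w (k) (k))) (k))) (p (f (k) (h) (k))))))  →  (p (f (k) (h) (w (w (f (k) (h) (k)) (f (w (k) (k)) (h) (w (k) (k)))) (p (f (k) (h) (k))))))
4. (p (f (k) (h) (w (w (f (k) (h) (k)) (f (w (k) (k)) (h) (w (k) (k)))) (p (f (k) (h) (k))))))  →  (p (f (k) (h) (w (w (f (k) (h) (k)) (f (k) (h) (w (k) (k)))) (p (f (k) (h) (k))))))
5. (p (f (k) (h) (w (w (f (k) (h) (k)) (f (k) (h) (w (k) (k)))) (p (f (k) (h) (k))))))  →  (p (f (k) (h) (w (w (f (k) (h) (k)) (f (k) (h) (k))) (p (f (k) (h) (k))))))
normal form: (p (f (k) (h) (w (w (f (k) (h) (k)) (f (k) (h) (k))) (p (f (k) (h) (k))))))

size = 19


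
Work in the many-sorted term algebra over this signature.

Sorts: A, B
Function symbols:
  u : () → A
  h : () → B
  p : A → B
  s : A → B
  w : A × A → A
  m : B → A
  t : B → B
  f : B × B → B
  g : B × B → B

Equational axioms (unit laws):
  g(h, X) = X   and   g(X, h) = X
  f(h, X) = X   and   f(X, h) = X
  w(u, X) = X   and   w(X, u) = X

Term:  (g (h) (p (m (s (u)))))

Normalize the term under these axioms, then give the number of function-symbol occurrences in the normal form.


size = 4

1. (g (h) (p (m (s (u)))))  →  (p (m (s (u))))
normal form: (p (m (s (u))))


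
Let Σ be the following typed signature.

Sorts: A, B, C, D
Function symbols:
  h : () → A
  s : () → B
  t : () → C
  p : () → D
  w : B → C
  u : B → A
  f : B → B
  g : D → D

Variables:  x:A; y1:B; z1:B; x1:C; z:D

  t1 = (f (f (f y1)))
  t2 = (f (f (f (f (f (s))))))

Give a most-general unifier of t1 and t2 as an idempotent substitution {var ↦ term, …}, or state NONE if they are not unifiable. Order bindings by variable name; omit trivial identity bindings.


{y1 ↦ (f (f (s)))}


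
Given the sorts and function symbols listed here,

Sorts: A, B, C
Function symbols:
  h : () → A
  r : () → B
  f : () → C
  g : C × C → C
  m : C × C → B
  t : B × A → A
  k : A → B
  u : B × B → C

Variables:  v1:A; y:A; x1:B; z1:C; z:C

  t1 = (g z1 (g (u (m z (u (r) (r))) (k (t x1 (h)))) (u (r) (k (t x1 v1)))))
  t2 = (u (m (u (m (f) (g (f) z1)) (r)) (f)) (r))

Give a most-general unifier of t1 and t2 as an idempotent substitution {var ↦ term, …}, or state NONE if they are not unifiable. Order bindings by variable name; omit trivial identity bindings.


head clash or occurs-check failure — not unifiable

NONE (not unifiable)


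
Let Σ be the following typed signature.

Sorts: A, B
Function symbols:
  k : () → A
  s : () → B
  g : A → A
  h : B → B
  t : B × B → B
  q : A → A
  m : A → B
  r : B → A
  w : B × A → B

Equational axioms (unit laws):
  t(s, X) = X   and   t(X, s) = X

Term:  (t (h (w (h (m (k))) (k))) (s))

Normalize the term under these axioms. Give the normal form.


normal form = (h (w (h (m (k))) (k)))

1. (t (h (w (h (m (k))) (k))) (s))  →  (h (w (h (m (k))) (k)))


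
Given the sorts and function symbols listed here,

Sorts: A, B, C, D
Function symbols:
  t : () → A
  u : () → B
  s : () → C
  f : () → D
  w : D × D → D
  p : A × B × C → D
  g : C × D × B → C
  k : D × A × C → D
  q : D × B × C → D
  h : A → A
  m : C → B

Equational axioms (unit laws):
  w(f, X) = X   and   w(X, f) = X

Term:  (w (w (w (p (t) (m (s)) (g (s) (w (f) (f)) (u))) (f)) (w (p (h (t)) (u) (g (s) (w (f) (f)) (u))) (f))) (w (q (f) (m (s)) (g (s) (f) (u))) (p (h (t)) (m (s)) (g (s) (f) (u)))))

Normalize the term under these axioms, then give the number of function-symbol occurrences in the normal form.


1. (w (w (w (p (t) (m (s)) (g (s) (w (f) (f)) (u))) (f)) (w (p (h (t)) (u) (g (s) (w (f) (f)) (u))) (f))) (w (q (f) (m (s)) (g (s) (f) (u))) (p (h (t)) (m (s)) (g (s) (f) (u)))))  →  (w (w (p (t) (m (s)) (g (s) (w (f) (f)) (u))) (w (p (h (t)) (u) (g (s) (w (f) (f)) (u))) (f))) (w (q (f) (m (s)) (g (s) (f) (u))) (p (h (t)) (m (s)) (g (s) (f) (u)))))
2. (w (w (p (t) (m (s)) (g (s) (w (f) (f)) (u))) (w (p (h (t)) (u) (g (s) (w (f) (f)) (u))) (f))) (w (q (f) (m (s)) (g (s) (f) (u))) (p (h (t)) (m (s)) (g (s) (f) (u)))))  →  (w (w (p (t) (m (s)) (g (s) (f) (u))) (w (p (h (t)) (u) (g (s) (w (f) (f)) (u))) (f))) (w (q (f) (m (s)) (g (s) (f) (u))) (p (h (t)) (m (s)) (g (s) (f) (u)))))
3. (w (w (p (t) (m (s)) (g (s) (f) (u))) (w (p (h (t)) (u) (g (s) (w (f) (f)) (u))) (f))) (w (q (f) (m (s)) (g (s) (f) (u))) (p (h (t)) (m (s)) (g (s) (f) (u)))))  →  (w (w (p (t) (m (s)) (g (s) (f) (u))) (p (h (t)) (u) (g (s) (w (f) (f)) (u)))) (w (q (f) (m (s)) (g (s) (f) (u))) (p (h (t)) (m (s)) (g (s) (f) (u)))))
4. (w (w (p (t) (m (s)) (g (s) (f) (u))) (p (h (t)) (u) (g (s) (w (f) (f)) (u)))) (w (q (f) (m (s)) (g (s) (f) (u))) (p (h (t)) (m (s)) (g (s) (f) (u)))))  →  (w (w (p (t) (m (s)) (g (s) (f) (u))) (p (h (t)) (u) (g (s) (f) (u)))) (w (q (f) (m (s)) (g (s) (f) (u))) (p (h (t)) (m (s)) (g (s) (f) (u)))))
normal form: (w (w (p (t) (m (s)) (g (s) (f) (u))) (p (h (t)) (u) (g (s) (f) (u)))) (w (q (f) (m (s)) (g (s) (f) (u))) (p (h (t)) (m (s)) (g (s) (f) (u)))))

size = 36


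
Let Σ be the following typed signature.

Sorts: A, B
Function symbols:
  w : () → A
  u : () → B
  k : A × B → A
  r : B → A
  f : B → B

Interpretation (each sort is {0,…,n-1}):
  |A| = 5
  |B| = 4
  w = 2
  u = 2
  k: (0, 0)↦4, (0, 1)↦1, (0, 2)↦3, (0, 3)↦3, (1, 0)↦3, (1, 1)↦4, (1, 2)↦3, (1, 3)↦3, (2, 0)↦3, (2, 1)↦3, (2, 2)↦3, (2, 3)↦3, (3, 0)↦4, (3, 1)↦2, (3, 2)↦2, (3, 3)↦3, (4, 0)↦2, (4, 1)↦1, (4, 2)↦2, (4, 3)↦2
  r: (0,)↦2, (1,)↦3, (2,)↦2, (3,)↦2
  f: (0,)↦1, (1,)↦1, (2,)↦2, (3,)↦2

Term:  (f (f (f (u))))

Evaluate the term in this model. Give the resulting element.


  u = 2
  (f (u)) = f(2,) = 2
  (f (f (u))) = f(2,) = 2
  (f (f (f (u)))) = f(2,) = 2

value = 2


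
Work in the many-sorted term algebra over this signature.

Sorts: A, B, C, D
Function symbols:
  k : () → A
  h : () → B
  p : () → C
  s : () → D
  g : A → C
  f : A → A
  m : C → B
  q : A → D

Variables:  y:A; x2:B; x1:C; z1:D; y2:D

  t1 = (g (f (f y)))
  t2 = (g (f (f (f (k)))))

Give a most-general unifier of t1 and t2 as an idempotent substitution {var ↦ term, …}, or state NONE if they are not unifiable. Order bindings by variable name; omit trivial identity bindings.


{y ↦ (f (k))}


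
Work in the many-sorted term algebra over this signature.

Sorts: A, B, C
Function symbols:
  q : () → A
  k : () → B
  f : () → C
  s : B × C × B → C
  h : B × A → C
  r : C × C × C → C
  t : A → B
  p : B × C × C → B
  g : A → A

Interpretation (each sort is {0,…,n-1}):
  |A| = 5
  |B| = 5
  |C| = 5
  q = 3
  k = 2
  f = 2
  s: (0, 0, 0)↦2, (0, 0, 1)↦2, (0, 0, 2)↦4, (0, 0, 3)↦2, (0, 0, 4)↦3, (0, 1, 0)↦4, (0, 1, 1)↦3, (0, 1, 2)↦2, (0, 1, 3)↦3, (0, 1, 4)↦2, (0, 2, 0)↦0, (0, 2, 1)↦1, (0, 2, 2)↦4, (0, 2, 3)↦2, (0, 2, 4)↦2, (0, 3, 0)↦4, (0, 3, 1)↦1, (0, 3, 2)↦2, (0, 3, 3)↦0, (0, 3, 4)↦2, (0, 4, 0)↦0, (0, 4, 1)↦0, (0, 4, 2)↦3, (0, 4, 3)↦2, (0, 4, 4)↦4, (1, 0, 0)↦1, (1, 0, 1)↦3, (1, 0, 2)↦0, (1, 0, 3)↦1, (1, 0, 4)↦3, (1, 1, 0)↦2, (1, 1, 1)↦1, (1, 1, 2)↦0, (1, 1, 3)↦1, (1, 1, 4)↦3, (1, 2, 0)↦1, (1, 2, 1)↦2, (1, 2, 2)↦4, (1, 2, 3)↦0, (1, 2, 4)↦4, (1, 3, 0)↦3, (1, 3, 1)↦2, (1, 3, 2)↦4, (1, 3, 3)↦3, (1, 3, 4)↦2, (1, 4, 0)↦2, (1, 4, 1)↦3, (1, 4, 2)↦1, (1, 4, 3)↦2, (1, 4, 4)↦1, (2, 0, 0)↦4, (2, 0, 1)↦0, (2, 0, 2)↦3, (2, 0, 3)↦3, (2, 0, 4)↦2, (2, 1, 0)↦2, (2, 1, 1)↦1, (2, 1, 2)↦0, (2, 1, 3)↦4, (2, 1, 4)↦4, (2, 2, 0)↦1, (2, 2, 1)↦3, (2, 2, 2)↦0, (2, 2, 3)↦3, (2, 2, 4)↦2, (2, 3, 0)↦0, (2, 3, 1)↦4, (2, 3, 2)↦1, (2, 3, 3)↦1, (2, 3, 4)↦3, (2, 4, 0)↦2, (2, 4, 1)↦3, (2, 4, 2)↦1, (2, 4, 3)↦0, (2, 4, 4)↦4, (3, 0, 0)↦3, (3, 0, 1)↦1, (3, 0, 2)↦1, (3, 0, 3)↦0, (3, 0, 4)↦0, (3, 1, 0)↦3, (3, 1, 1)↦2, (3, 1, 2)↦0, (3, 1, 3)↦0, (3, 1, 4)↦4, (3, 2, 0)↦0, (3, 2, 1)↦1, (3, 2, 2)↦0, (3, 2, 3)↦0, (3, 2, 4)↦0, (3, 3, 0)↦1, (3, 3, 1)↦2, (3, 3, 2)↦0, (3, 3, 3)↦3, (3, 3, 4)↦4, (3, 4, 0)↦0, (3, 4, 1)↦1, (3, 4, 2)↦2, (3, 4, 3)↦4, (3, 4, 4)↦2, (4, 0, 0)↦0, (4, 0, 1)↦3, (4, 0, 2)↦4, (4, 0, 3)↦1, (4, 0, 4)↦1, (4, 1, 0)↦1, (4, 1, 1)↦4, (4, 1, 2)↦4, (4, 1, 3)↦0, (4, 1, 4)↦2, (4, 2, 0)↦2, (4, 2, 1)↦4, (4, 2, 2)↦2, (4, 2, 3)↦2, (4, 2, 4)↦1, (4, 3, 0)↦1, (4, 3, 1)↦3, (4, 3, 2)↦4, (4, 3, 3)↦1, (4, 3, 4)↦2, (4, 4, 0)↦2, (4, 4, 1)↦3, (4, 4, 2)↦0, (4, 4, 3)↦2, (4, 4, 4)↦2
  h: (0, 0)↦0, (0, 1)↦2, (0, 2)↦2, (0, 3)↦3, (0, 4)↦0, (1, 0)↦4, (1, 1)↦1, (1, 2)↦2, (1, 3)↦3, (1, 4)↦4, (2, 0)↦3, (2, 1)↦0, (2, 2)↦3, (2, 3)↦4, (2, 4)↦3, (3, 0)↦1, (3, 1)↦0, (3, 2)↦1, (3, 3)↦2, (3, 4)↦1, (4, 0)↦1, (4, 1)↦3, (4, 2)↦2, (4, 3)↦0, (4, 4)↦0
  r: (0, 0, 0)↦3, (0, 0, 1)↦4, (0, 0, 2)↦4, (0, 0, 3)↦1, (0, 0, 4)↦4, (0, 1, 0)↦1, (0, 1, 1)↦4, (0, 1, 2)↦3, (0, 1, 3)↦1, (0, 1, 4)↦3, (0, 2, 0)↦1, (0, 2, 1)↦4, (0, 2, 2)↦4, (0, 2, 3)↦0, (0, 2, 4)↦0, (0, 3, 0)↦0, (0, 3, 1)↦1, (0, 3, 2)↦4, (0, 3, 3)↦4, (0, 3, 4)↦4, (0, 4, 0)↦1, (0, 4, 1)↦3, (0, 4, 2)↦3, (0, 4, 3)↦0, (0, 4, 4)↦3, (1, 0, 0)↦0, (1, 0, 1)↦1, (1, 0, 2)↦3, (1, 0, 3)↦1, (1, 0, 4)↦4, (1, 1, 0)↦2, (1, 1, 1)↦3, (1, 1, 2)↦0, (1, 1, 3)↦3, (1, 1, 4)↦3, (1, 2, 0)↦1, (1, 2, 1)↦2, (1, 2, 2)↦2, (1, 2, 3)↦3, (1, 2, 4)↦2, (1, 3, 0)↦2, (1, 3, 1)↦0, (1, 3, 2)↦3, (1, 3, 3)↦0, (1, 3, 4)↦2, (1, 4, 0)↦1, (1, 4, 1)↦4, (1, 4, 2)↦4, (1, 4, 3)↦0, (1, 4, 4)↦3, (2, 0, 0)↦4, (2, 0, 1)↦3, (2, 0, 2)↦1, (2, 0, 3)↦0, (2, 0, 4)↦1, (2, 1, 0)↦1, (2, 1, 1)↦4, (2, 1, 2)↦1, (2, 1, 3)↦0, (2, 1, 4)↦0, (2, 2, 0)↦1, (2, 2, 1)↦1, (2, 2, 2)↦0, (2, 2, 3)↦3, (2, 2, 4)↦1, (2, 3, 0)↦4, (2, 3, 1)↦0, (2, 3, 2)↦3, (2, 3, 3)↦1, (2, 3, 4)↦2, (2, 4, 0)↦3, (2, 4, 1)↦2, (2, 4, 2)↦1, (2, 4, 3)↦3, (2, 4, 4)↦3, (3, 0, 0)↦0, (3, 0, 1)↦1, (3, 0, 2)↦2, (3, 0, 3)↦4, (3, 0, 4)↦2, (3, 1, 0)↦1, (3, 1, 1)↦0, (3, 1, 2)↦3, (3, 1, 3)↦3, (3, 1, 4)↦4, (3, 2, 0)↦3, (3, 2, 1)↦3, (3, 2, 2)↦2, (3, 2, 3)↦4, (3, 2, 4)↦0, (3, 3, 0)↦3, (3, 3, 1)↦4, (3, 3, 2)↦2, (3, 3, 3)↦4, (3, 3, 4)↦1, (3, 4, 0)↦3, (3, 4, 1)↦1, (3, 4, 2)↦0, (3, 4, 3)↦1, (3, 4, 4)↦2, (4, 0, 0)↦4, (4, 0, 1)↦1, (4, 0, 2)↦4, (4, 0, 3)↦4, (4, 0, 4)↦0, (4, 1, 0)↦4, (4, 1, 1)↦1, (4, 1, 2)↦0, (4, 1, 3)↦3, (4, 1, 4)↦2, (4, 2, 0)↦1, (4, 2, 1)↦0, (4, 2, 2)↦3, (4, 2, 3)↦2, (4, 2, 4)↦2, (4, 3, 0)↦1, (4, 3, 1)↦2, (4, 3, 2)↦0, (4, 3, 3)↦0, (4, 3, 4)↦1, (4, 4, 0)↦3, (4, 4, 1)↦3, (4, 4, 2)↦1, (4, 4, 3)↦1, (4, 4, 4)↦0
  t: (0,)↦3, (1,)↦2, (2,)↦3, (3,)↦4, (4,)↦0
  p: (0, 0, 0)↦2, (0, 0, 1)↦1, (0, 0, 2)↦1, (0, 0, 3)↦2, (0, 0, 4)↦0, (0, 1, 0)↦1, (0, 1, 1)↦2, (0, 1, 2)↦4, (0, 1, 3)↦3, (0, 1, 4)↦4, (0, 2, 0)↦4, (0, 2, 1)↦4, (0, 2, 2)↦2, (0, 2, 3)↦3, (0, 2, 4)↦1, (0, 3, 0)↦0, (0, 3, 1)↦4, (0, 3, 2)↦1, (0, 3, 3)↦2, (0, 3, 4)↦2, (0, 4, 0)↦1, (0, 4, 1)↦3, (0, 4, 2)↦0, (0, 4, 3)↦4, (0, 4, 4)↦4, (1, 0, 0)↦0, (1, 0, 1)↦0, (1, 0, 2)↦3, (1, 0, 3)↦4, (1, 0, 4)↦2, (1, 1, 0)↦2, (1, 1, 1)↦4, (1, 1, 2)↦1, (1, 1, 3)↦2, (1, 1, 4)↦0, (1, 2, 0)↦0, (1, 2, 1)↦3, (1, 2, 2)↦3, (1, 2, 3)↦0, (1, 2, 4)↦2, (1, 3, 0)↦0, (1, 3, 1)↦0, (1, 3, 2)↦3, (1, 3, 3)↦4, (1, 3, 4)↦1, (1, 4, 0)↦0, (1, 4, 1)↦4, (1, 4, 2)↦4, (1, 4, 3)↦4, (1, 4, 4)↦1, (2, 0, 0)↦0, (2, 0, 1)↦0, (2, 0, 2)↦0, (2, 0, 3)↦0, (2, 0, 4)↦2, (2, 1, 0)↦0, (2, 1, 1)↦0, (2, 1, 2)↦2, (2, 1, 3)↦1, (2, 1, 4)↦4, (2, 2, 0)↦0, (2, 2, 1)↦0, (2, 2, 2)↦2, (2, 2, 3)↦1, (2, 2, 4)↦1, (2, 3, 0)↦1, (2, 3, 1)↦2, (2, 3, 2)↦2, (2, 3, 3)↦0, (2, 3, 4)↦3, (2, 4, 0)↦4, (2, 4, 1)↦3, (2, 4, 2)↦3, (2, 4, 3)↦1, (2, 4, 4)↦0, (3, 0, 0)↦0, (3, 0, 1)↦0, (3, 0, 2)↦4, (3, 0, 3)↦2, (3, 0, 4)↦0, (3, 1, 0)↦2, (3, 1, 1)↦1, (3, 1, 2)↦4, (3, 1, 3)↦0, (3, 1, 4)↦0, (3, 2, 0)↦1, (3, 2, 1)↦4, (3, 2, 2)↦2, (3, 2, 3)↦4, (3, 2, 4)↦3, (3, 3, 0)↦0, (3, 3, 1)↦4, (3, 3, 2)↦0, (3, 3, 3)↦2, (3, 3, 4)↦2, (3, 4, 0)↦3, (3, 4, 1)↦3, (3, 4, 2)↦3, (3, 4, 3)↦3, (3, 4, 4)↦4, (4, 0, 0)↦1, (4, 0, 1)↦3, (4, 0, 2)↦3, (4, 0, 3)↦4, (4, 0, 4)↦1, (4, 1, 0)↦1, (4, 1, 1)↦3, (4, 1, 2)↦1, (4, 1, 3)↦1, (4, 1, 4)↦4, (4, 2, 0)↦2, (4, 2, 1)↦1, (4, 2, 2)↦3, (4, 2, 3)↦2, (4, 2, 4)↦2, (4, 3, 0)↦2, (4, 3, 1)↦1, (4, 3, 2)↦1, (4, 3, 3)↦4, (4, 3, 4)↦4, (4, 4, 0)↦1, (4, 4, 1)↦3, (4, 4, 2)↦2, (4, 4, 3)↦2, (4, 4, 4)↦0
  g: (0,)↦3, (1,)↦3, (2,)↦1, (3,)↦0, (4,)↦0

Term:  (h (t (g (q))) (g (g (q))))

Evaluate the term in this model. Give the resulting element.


  q = 3
  (g (q)) = g(3,) = 0
  (t (g (q))) = t(0,) = 3
  q = 3
  (g (q)) = g(3,) = 0
  (g (g (q))) = g(0,) = 3
  (h (t (g (q))) (g (g (q)))) = h(3, 3) = 2

value = 2


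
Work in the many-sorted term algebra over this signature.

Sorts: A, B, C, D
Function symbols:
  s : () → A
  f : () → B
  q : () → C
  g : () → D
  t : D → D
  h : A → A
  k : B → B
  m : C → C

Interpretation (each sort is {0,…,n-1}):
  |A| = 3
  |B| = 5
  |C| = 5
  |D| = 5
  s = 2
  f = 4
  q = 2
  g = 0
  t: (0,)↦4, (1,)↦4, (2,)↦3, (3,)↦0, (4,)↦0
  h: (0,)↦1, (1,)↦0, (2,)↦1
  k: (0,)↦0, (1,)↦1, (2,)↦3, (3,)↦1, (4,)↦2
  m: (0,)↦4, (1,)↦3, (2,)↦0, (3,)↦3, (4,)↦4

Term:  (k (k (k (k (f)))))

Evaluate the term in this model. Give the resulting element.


value = 1

  f = 4
  (k (f)) = k(4,) = 2
  (k (k (f))) = k(2,) = 3
  (k (k (k (f)))) = k(3,) = 1
  (k (k (k (k (f))))) = k(1,) = 1


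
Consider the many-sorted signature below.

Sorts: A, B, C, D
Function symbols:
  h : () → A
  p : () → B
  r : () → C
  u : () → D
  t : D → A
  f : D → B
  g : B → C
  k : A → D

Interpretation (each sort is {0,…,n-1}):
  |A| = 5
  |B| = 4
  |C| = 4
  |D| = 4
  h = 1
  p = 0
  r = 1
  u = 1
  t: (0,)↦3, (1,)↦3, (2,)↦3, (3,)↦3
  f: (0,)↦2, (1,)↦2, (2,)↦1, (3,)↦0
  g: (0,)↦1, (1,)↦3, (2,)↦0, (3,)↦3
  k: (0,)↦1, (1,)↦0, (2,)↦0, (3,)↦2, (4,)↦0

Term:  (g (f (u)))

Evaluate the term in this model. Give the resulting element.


  u = 1
  (f (u)) = f(1,) = 2
  (g (f (u))) = g(2,) = 0

value = 0


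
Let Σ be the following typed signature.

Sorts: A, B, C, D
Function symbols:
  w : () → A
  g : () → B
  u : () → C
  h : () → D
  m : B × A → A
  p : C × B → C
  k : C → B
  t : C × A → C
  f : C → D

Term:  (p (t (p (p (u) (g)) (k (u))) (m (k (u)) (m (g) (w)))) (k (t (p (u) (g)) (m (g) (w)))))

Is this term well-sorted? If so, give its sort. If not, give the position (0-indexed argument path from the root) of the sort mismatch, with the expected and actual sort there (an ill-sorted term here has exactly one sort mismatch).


well-sorted; sort = C

        (u) : C
        (g) : B
      (p (u) (g)) : C
        (u) : C
      (k (u)) : B
    (p (p (u) (g)) (k (u))) : C
        (u) : C
      (k (u)) : B
        (g) : B
        (w) : A
      (m (g) (w)) : A
    (m (k (u)) (m (g) (w))) : A
  (t (p (p (u) (g)) (k (u))) (m (k (u)) (m (g) (w)))) : C
        (u) : C
        (g) : B
      (p (u) (g)) : C
        (g) : B
        (w) : A
      (m (g) (w)) : A
    (t (p (u) (g)) (m (g) (w))) : C
  (k (t (p (u) (g)) (m (g) (w)))) : B
(p (t (p (p (u) (g)) (k (u))) (m (k (u)) (m (g) (w)))) (k (t (p (u) (g)) (m (g) (w))))) : C


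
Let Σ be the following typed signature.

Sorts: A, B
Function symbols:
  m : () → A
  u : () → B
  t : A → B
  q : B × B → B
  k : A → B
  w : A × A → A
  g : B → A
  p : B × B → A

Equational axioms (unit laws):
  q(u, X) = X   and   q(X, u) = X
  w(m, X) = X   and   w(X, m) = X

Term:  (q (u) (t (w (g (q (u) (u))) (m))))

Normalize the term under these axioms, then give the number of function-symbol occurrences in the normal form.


1. (q (u) (t (w (g (q (u) (u))) (m))))  →  (t (w (g (q (u) (u))) (m)))
2. (t (w (g (q (u) (u))) (m)))  →  (t (g (q (u) (u))))
3. (t (g (q (u) (u))))  →  (t (g (u)))
normal form: (t (g (u)))

size = 3


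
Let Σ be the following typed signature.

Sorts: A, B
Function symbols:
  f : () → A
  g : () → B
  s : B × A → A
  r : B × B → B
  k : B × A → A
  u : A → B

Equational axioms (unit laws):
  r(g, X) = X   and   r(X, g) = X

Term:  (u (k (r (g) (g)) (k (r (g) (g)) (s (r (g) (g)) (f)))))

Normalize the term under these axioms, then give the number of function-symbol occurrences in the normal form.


size = 8

1. (u (k (r (g) (g)) (k (r (g) (g)) (s (r (g) (g)) (f)))))  →  (u (k (g) (k (r (g) (g)) (s (r (g) (g)) (f)))))
2. (u (k (g) (k (r (g) (g)) (s (r (g) (g)) (f)))))  →  (u (k (g) (k (g) (s (r (g) (g)) (f)))))
3. (u (k (g) (k (g) (s (r (g) (g)) (f)))))  →  (u (k (g) (k (g) (s (g) (f)))))
normal form: (u (k (g) (k (g) (s (g) (f)))))


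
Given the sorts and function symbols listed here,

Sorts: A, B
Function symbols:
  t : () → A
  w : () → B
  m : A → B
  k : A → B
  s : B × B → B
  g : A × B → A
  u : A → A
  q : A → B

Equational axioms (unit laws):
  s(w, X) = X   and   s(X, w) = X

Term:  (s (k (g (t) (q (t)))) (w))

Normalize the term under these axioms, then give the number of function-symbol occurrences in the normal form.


1. (s (k (g (t) (q (t)))) (w))  →  (k (g (t) (q (t))))
normal form: (k (g (t) (q (t))))

size = 5


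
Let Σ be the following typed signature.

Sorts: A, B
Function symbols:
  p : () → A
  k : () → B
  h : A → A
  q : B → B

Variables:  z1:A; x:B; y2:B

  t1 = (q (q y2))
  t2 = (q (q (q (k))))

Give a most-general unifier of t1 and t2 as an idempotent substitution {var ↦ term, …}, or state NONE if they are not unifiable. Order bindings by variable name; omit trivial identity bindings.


{y2 ↦ (q (k))}


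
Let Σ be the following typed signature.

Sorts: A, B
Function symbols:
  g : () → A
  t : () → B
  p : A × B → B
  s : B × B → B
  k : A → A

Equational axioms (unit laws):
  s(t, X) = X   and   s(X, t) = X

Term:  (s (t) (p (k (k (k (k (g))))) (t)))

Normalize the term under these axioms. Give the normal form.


normal form = (p (k (k (k (k (g))))) (t))

1. (s (t) (p (k (k (k (k (g))))) (t)))  →  (p (k (k (k (k (g))))) (t))


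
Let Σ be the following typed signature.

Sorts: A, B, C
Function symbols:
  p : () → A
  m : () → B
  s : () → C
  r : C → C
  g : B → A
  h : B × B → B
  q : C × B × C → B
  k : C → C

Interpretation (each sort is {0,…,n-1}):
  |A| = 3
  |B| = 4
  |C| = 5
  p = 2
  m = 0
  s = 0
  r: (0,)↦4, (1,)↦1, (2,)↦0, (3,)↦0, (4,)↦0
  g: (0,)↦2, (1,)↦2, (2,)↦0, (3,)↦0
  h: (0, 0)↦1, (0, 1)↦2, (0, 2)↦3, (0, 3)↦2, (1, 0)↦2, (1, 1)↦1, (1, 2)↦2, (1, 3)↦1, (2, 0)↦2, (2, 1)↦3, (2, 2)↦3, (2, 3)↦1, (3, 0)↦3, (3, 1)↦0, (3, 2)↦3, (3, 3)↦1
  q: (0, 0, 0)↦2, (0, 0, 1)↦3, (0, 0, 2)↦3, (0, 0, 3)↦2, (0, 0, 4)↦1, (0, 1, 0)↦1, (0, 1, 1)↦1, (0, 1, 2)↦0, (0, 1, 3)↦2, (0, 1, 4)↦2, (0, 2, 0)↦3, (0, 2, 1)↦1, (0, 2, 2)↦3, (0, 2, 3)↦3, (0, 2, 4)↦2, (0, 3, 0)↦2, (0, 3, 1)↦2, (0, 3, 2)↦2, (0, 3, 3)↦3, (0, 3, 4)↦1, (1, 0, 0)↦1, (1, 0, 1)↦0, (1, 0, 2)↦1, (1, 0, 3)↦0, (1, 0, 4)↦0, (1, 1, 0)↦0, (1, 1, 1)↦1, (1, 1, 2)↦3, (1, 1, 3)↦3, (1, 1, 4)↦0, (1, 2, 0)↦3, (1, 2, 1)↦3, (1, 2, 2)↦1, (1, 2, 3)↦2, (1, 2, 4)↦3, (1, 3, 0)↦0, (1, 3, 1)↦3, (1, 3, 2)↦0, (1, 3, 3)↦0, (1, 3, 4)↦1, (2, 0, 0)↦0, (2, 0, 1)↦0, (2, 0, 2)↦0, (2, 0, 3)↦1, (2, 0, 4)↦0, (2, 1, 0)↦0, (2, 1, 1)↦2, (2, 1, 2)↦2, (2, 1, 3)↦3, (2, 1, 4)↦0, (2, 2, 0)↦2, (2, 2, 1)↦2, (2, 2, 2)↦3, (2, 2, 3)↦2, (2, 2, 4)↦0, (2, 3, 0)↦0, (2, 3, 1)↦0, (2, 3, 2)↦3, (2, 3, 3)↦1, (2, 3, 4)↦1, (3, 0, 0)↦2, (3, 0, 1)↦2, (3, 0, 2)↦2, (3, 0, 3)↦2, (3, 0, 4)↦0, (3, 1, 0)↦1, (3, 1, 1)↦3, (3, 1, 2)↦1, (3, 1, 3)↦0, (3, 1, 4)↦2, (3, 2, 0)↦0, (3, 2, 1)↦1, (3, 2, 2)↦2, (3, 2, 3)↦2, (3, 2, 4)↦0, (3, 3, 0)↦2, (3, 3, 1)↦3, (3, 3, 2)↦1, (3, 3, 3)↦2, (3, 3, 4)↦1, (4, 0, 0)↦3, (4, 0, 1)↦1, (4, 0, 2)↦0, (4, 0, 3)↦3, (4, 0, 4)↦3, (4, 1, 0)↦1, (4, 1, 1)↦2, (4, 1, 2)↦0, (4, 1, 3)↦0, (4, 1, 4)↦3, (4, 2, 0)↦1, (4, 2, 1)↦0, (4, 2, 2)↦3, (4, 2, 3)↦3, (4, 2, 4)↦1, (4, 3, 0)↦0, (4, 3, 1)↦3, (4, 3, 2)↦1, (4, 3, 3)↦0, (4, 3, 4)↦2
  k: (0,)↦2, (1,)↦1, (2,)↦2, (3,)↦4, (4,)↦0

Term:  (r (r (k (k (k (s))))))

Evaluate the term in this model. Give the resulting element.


  s = 0
  (k (s)) = k(0,) = 2
  (k (k (s))) = k(2,) = 2
  (k (k (k (s)))) = k(2,) = 2
  (r (k (k (k (s))))) = r(2,) = 0
  (r (r (k (k (k (s)))))) = r(0,) = 4

value = 4


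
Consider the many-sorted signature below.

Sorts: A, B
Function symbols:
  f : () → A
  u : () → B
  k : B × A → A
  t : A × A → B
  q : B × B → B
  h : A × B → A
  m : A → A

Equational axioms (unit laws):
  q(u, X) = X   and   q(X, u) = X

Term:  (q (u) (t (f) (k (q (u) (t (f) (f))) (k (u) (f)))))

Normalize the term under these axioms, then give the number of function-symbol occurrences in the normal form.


1. (q (u) (t (f) (k (q (u) (t (f) (f))) (k (u) (f)))))  →  (t (f) (k (q (u) (t (f) (f))) (k (u) (f))))
2. (t (f) (k (q (u) (t (f) (f))) (k (u) (f))))  →  (t (f) (k (t (f) (f)) (k (u) (f))))
normal form: (t (f) (k (t (f) (f)) (k (u) (f))))

size = 9


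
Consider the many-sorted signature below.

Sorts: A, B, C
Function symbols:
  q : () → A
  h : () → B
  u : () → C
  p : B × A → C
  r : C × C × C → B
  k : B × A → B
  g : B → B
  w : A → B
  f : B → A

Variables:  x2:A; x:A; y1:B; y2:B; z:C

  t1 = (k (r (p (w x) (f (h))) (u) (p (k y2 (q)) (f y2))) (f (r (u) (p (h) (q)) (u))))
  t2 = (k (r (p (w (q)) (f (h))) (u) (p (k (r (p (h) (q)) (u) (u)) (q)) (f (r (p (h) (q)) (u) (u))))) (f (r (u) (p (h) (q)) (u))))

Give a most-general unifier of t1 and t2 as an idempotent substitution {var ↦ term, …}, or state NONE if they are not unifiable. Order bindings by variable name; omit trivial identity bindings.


{x ↦ (q), y2 ↦ (r (p (h) (q)) (u) (u))}


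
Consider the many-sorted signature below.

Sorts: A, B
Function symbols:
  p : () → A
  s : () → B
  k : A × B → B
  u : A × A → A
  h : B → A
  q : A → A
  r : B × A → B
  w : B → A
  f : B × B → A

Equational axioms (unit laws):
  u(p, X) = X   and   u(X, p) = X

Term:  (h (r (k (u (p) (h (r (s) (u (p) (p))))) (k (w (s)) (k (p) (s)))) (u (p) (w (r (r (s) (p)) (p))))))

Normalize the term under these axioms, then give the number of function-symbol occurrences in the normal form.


size = 19

1. (h (r (k (u (p) (h (r (s) (u (p) (p))))) (k (w (s)) (k (p) (s)))) (u (p) (w (r (r (s) (p)) (p))))))  →  (h (r (k (h (r (s) (u (p) (p)))) (k (w (s)) (k (p) (s)))) (u (p) (w (r (r (s) (p)) (p))))))
2. (h (r (k (h (r (s) (u (p) (p)))) (k (w (s)) (k (p) (s)))) (u (p) (w (r (r (s) (p)) (p))))))  →  (h (r (k (h (r (s) (p))) (k (w (s)) (k (p) (s)))) (u (p) (w (r (r (s) (p)) (p))))))
3. (h (r (k (h (r (s) (p))) (k (w (s)) (k (p) (s)))) (u (p) (w (r (r (s) (p)) (p))))))  →  (h (r (k (h (r (s) (p))) (k (w (s)) (k (p) (s)))) (w (r (r (s) (p)) (p)))))
normal form: (h (r (k (h (r (s) (p))) (k (w (s)) (k (p) (s)))) (w (r (r (s) (p)) (p)))))


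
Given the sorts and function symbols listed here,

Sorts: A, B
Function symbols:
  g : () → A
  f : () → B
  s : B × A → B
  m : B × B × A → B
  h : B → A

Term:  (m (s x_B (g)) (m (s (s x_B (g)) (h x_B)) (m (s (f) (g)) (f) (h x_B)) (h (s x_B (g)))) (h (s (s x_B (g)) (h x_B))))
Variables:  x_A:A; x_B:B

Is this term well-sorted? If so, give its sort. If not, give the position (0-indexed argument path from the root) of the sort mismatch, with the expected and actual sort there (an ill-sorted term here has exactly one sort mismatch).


well-sorted; sort = B

    x_B : B
    (g) : A
  (s x_B (g)) : B
        x_B : B
        (g) : A
      (s x_B (g)) : B
        x_B : B
      (h x_B) : A
    (s (s x_B (g)) (h x_B)) : B
        (f) : B
        (g) : A
      (s (f) (g)) : B
      (f) : B
        x_B : B
      (h x_B) : A
    (m (s (f) (g)) (f) (h x_B)) : B
        x_B : B
        (g) : A
      (s x_B (g)) : B
    (h (s x_B (g))) : A
  (m (s (s x_B (g)) (h x_B)) (m (s (f) (g)) (f) (h x_B)) (h (s x_B (g)))) : B
        x_B : B
        (g) : A
      (s x_B (g)) : B
        x_B : B
      (h x_B) : A
    (s (s x_B (g)) (h x_B)) : B
  (h (s (s x_B (g)) (h x_B))) : A
(m (s x_B (g)) (m (s (s x_B (g)) (h x_B)) (m (s (f) (g)) (f) (h x_B)) (h (s x_B (g)))) (h (s (s x_B (g)) (h x_B)))) : B


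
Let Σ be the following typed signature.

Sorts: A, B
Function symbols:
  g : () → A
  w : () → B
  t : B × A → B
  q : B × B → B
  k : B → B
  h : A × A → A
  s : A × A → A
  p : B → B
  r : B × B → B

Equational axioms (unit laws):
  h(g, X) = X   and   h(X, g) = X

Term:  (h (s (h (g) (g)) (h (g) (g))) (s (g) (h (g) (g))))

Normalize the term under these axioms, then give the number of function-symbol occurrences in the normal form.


size = 7

1. (h (s (h (g) (g)) (h (g) (g))) (s (g) (h (g) (g))))  →  (h (s (g) (h (g) (g))) (s (g) (h (g) (g))))
2. (h (s (g) (h (g) (g))) (s (g) (h (g) (g))))  →  (h (s (g) (g)) (s (g) (h (g) (g))))
3. (h (s (g) (g)) (s (g) (h (g) (g))))  →  (h (s (g) (g)) (s (g) (g)))
normal form: (h (s (g) (g)) (s (g) (g)))


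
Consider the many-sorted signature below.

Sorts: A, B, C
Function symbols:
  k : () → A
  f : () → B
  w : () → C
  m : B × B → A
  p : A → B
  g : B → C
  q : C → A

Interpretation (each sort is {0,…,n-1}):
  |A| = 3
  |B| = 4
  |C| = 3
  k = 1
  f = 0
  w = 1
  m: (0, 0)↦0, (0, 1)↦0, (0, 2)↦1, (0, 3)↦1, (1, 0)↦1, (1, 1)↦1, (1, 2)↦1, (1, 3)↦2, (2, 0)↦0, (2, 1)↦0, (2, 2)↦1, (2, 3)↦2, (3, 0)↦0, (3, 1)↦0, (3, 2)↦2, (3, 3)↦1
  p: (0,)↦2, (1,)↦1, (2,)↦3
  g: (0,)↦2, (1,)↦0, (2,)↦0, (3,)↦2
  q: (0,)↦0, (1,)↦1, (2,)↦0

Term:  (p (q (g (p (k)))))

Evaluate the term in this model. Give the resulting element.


value = 2

  k = 1
  (p (k)) = p(1,) = 1
  (g (p (k))) = g(1,) = 0
  (q (g (p (k)))) = q(0,) = 0
  (p (q (g (p (k))))) = p(0,) = 2
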